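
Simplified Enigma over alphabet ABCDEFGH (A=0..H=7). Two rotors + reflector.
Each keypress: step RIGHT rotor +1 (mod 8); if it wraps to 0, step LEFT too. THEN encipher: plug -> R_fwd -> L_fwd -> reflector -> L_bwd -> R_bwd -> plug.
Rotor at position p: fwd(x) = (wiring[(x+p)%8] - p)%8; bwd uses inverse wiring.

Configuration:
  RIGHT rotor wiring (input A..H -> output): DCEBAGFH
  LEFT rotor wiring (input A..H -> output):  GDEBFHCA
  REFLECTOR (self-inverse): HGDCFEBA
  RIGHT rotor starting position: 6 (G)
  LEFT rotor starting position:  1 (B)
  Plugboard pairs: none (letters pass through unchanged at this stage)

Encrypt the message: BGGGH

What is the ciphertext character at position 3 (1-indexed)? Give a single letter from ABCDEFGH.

Char 1 ('B'): step: R->7, L=1; B->plug->B->R->E->L->G->refl->B->L'->F->R'->D->plug->D
Char 2 ('G'): step: R->0, L->2 (L advanced); G->plug->G->R->F->L->G->refl->B->L'->H->R'->H->plug->H
Char 3 ('G'): step: R->1, L=2; G->plug->G->R->G->L->E->refl->F->L'->D->R'->B->plug->B

B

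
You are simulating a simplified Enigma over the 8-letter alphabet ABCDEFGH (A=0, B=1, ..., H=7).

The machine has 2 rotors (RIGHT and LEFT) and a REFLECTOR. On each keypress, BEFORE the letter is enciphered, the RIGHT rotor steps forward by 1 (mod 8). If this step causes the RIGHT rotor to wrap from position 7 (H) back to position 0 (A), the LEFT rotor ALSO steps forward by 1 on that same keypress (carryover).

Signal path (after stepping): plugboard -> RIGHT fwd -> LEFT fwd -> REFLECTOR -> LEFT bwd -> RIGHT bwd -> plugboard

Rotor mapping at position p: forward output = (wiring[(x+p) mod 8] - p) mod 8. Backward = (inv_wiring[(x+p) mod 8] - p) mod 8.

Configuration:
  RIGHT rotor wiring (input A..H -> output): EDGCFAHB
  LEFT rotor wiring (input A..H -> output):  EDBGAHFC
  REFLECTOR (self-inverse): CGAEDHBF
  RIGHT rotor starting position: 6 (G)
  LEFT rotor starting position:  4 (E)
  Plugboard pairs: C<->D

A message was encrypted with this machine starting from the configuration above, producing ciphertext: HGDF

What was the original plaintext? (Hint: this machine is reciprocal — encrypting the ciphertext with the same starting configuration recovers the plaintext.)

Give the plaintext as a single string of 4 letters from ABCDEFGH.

Answer: GEGE

Derivation:
Char 1 ('H'): step: R->7, L=4; H->plug->H->R->A->L->E->refl->D->L'->B->R'->G->plug->G
Char 2 ('G'): step: R->0, L->5 (L advanced); G->plug->G->R->H->L->D->refl->E->L'->F->R'->E->plug->E
Char 3 ('D'): step: R->1, L=5; D->plug->C->R->B->L->A->refl->C->L'->A->R'->G->plug->G
Char 4 ('F'): step: R->2, L=5; F->plug->F->R->H->L->D->refl->E->L'->F->R'->E->plug->E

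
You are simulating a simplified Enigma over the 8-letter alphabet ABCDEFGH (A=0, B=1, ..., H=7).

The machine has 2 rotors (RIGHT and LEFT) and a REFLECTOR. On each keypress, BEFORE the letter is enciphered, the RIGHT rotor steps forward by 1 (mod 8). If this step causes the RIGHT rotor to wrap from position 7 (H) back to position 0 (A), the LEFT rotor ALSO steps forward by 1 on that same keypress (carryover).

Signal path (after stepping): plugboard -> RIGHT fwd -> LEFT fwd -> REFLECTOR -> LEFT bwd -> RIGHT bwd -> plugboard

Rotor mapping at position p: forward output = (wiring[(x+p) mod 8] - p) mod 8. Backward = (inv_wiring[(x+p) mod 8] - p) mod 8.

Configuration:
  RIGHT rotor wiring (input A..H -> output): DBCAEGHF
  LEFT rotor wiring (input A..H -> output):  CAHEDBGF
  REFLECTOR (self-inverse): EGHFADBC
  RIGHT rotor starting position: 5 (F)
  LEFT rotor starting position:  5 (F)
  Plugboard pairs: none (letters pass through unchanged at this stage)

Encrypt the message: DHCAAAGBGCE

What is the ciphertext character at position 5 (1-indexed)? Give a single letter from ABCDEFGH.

Char 1 ('D'): step: R->6, L=5; D->plug->D->R->D->L->F->refl->D->L'->E->R'->E->plug->E
Char 2 ('H'): step: R->7, L=5; H->plug->H->R->A->L->E->refl->A->L'->C->R'->C->plug->C
Char 3 ('C'): step: R->0, L->6 (L advanced); C->plug->C->R->C->L->E->refl->A->L'->A->R'->D->plug->D
Char 4 ('A'): step: R->1, L=6; A->plug->A->R->A->L->A->refl->E->L'->C->R'->H->plug->H
Char 5 ('A'): step: R->2, L=6; A->plug->A->R->A->L->A->refl->E->L'->C->R'->C->plug->C

C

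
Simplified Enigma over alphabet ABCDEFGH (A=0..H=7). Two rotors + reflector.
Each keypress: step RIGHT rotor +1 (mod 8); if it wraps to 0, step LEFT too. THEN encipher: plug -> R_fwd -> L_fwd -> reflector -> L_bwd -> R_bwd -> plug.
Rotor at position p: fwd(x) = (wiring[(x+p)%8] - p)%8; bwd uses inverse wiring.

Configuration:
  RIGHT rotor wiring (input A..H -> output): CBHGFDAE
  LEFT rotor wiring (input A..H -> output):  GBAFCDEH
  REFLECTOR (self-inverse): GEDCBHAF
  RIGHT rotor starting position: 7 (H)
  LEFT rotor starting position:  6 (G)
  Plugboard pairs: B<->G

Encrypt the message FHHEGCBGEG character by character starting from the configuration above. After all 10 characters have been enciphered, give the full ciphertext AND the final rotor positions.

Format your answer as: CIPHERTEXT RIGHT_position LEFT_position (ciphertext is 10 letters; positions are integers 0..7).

Char 1 ('F'): step: R->0, L->7 (L advanced); F->plug->F->R->D->L->B->refl->E->L'->G->R'->D->plug->D
Char 2 ('H'): step: R->1, L=7; H->plug->H->R->B->L->H->refl->F->L'->H->R'->F->plug->F
Char 3 ('H'): step: R->2, L=7; H->plug->H->R->H->L->F->refl->H->L'->B->R'->D->plug->D
Char 4 ('E'): step: R->3, L=7; E->plug->E->R->B->L->H->refl->F->L'->H->R'->F->plug->F
Char 5 ('G'): step: R->4, L=7; G->plug->B->R->H->L->F->refl->H->L'->B->R'->A->plug->A
Char 6 ('C'): step: R->5, L=7; C->plug->C->R->H->L->F->refl->H->L'->B->R'->G->plug->B
Char 7 ('B'): step: R->6, L=7; B->plug->G->R->H->L->F->refl->H->L'->B->R'->E->plug->E
Char 8 ('G'): step: R->7, L=7; G->plug->B->R->D->L->B->refl->E->L'->G->R'->F->plug->F
Char 9 ('E'): step: R->0, L->0 (L advanced); E->plug->E->R->F->L->D->refl->C->L'->E->R'->H->plug->H
Char 10 ('G'): step: R->1, L=0; G->plug->B->R->G->L->E->refl->B->L'->B->R'->H->plug->H
Final: ciphertext=DFDFABEFHH, RIGHT=1, LEFT=0

Answer: DFDFABEFHH 1 0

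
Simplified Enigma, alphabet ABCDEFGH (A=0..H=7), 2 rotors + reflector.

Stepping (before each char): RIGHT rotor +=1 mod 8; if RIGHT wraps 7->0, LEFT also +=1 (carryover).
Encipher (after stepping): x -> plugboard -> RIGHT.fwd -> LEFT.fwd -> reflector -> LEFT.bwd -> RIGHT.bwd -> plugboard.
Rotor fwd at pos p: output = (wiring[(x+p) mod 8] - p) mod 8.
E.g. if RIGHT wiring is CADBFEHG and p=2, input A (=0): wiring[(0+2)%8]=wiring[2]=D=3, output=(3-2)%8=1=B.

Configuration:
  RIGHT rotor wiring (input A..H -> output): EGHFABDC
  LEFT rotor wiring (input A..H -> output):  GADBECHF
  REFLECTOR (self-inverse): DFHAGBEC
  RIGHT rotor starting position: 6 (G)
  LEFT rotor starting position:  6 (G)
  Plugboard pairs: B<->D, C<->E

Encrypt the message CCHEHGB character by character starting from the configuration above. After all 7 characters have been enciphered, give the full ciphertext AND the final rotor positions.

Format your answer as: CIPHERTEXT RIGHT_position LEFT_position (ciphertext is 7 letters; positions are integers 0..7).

Char 1 ('C'): step: R->7, L=6; C->plug->E->R->G->L->G->refl->E->L'->H->R'->C->plug->E
Char 2 ('C'): step: R->0, L->7 (L advanced); C->plug->E->R->A->L->G->refl->E->L'->D->R'->G->plug->G
Char 3 ('H'): step: R->1, L=7; H->plug->H->R->D->L->E->refl->G->L'->A->R'->E->plug->C
Char 4 ('E'): step: R->2, L=7; E->plug->C->R->G->L->D->refl->A->L'->H->R'->D->plug->B
Char 5 ('H'): step: R->3, L=7; H->plug->H->R->E->L->C->refl->H->L'->B->R'->F->plug->F
Char 6 ('G'): step: R->4, L=7; G->plug->G->R->D->L->E->refl->G->L'->A->R'->E->plug->C
Char 7 ('B'): step: R->5, L=7; B->plug->D->R->H->L->A->refl->D->L'->G->R'->B->plug->D
Final: ciphertext=EGCBFCD, RIGHT=5, LEFT=7

Answer: EGCBFCD 5 7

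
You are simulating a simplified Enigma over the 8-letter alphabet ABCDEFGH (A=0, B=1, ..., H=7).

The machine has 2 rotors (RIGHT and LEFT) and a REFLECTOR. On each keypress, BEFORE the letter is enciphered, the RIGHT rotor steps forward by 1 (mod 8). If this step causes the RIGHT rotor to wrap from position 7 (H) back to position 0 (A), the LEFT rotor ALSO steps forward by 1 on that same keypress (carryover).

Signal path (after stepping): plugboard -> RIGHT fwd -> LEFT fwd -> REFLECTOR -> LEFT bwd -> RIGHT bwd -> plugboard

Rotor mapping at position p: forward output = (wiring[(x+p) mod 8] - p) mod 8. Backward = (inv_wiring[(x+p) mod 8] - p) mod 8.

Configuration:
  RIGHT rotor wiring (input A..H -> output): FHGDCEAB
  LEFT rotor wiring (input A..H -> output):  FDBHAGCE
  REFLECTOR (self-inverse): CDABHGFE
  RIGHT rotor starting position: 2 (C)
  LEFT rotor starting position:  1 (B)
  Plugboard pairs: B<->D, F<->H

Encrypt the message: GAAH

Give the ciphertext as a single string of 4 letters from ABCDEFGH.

Char 1 ('G'): step: R->3, L=1; G->plug->G->R->E->L->F->refl->G->L'->C->R'->F->plug->H
Char 2 ('A'): step: R->4, L=1; A->plug->A->R->G->L->D->refl->B->L'->F->R'->D->plug->B
Char 3 ('A'): step: R->5, L=1; A->plug->A->R->H->L->E->refl->H->L'->D->R'->B->plug->D
Char 4 ('H'): step: R->6, L=1; H->plug->F->R->F->L->B->refl->D->L'->G->R'->H->plug->F

Answer: HBDF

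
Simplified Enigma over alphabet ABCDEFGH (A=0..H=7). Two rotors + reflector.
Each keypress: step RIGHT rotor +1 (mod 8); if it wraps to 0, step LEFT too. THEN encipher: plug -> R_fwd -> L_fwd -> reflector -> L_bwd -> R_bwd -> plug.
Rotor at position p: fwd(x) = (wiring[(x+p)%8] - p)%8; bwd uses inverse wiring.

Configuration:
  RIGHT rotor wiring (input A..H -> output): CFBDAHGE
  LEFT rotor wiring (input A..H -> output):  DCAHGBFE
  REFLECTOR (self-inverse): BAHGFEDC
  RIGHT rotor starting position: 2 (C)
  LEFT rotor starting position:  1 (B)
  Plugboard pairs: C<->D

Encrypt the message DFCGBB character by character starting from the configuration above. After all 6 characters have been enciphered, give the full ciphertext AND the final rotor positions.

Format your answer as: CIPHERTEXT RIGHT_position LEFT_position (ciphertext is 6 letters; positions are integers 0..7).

Answer: AHHBAC 0 2

Derivation:
Char 1 ('D'): step: R->3, L=1; D->plug->C->R->E->L->A->refl->B->L'->A->R'->A->plug->A
Char 2 ('F'): step: R->4, L=1; F->plug->F->R->B->L->H->refl->C->L'->H->R'->H->plug->H
Char 3 ('C'): step: R->5, L=1; C->plug->D->R->F->L->E->refl->F->L'->D->R'->H->plug->H
Char 4 ('G'): step: R->6, L=1; G->plug->G->R->C->L->G->refl->D->L'->G->R'->B->plug->B
Char 5 ('B'): step: R->7, L=1; B->plug->B->R->D->L->F->refl->E->L'->F->R'->A->plug->A
Char 6 ('B'): step: R->0, L->2 (L advanced); B->plug->B->R->F->L->C->refl->H->L'->D->R'->D->plug->C
Final: ciphertext=AHHBAC, RIGHT=0, LEFT=2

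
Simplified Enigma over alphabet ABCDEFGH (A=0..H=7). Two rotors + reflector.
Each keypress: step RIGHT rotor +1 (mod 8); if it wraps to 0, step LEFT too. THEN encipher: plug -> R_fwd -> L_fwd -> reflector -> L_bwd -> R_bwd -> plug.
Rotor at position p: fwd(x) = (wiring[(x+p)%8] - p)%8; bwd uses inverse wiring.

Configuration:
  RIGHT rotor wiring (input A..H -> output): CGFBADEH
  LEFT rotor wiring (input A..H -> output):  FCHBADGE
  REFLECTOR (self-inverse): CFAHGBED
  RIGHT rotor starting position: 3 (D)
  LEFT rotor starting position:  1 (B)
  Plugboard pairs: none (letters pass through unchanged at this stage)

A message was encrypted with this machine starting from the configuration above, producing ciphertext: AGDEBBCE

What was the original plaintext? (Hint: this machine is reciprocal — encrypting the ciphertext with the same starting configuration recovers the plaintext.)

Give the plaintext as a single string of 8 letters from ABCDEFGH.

Answer: FCHGDEDH

Derivation:
Char 1 ('A'): step: R->4, L=1; A->plug->A->R->E->L->C->refl->A->L'->C->R'->F->plug->F
Char 2 ('G'): step: R->5, L=1; G->plug->G->R->E->L->C->refl->A->L'->C->R'->C->plug->C
Char 3 ('D'): step: R->6, L=1; D->plug->D->R->A->L->B->refl->F->L'->F->R'->H->plug->H
Char 4 ('E'): step: R->7, L=1; E->plug->E->R->C->L->A->refl->C->L'->E->R'->G->plug->G
Char 5 ('B'): step: R->0, L->2 (L advanced); B->plug->B->R->G->L->D->refl->H->L'->B->R'->D->plug->D
Char 6 ('B'): step: R->1, L=2; B->plug->B->R->E->L->E->refl->G->L'->C->R'->E->plug->E
Char 7 ('C'): step: R->2, L=2; C->plug->C->R->G->L->D->refl->H->L'->B->R'->D->plug->D
Char 8 ('E'): step: R->3, L=2; E->plug->E->R->E->L->E->refl->G->L'->C->R'->H->plug->H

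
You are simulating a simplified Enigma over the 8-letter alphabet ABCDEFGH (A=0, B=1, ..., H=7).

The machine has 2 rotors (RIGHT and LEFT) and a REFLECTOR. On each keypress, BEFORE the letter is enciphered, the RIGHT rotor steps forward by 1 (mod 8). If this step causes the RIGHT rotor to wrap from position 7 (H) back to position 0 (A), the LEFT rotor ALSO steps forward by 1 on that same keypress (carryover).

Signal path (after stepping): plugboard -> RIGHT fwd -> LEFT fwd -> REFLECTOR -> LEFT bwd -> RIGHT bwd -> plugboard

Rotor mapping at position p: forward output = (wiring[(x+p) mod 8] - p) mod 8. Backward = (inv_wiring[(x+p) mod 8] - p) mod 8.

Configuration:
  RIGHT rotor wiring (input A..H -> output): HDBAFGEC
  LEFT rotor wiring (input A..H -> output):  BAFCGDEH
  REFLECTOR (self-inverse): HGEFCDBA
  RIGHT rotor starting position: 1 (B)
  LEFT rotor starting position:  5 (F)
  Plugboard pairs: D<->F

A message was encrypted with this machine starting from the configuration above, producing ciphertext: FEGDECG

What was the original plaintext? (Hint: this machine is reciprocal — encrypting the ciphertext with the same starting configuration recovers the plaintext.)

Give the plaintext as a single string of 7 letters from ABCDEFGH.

Answer: BGAEDDD

Derivation:
Char 1 ('F'): step: R->2, L=5; F->plug->D->R->E->L->D->refl->F->L'->G->R'->B->plug->B
Char 2 ('E'): step: R->3, L=5; E->plug->E->R->H->L->B->refl->G->L'->A->R'->G->plug->G
Char 3 ('G'): step: R->4, L=5; G->plug->G->R->F->L->A->refl->H->L'->B->R'->A->plug->A
Char 4 ('D'): step: R->5, L=5; D->plug->F->R->E->L->D->refl->F->L'->G->R'->E->plug->E
Char 5 ('E'): step: R->6, L=5; E->plug->E->R->D->L->E->refl->C->L'->C->R'->F->plug->D
Char 6 ('C'): step: R->7, L=5; C->plug->C->R->E->L->D->refl->F->L'->G->R'->F->plug->D
Char 7 ('G'): step: R->0, L->6 (L advanced); G->plug->G->R->E->L->H->refl->A->L'->G->R'->F->plug->D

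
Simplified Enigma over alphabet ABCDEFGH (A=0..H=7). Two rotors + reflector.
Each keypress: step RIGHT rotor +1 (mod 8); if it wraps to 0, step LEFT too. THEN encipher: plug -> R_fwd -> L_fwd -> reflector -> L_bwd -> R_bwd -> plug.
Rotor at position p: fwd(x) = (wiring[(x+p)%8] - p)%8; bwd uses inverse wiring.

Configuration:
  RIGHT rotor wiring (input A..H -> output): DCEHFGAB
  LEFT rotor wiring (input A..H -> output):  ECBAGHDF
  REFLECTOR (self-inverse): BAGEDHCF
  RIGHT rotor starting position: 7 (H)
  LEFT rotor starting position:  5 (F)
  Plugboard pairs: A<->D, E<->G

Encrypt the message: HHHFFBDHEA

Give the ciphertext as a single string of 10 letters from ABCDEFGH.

Answer: EGEHGCCGDC

Derivation:
Char 1 ('H'): step: R->0, L->6 (L advanced); H->plug->H->R->B->L->H->refl->F->L'->A->R'->G->plug->E
Char 2 ('H'): step: R->1, L=6; H->plug->H->R->C->L->G->refl->C->L'->F->R'->E->plug->G
Char 3 ('H'): step: R->2, L=6; H->plug->H->R->A->L->F->refl->H->L'->B->R'->G->plug->E
Char 4 ('F'): step: R->3, L=6; F->plug->F->R->A->L->F->refl->H->L'->B->R'->H->plug->H
Char 5 ('F'): step: R->4, L=6; F->plug->F->R->G->L->A->refl->B->L'->H->R'->E->plug->G
Char 6 ('B'): step: R->5, L=6; B->plug->B->R->D->L->E->refl->D->L'->E->R'->C->plug->C
Char 7 ('D'): step: R->6, L=6; D->plug->A->R->C->L->G->refl->C->L'->F->R'->C->plug->C
Char 8 ('H'): step: R->7, L=6; H->plug->H->R->B->L->H->refl->F->L'->A->R'->E->plug->G
Char 9 ('E'): step: R->0, L->7 (L advanced); E->plug->G->R->A->L->G->refl->C->L'->D->R'->A->plug->D
Char 10 ('A'): step: R->1, L=7; A->plug->D->R->E->L->B->refl->A->L'->G->R'->C->plug->C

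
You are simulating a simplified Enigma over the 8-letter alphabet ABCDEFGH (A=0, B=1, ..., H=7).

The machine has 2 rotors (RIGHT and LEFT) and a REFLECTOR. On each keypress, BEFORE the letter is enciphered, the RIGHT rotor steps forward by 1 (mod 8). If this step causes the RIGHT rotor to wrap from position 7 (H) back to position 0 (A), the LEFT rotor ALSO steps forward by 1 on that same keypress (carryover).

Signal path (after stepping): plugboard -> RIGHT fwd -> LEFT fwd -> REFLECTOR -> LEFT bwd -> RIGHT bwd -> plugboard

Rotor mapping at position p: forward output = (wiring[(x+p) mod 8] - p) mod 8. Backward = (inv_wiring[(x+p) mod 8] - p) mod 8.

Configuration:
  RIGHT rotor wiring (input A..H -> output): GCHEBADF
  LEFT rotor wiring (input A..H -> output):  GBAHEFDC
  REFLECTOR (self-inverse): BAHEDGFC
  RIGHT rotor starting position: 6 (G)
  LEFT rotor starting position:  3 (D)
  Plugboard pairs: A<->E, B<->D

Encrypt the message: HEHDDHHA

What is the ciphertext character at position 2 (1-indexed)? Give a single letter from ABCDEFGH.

Char 1 ('H'): step: R->7, L=3; H->plug->H->R->E->L->H->refl->C->L'->C->R'->F->plug->F
Char 2 ('E'): step: R->0, L->4 (L advanced); E->plug->A->R->G->L->E->refl->D->L'->H->R'->C->plug->C

C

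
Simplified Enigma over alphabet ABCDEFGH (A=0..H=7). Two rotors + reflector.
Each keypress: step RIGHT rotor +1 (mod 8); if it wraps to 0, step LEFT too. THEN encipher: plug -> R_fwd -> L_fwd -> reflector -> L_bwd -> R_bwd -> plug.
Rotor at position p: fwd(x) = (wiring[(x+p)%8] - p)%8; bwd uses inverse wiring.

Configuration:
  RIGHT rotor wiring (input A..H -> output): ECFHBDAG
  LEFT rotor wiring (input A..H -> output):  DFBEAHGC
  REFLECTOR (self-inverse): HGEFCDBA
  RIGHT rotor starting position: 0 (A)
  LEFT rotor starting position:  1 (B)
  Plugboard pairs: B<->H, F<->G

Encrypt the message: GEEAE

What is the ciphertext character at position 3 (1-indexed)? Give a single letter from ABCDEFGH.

Char 1 ('G'): step: R->1, L=1; G->plug->F->R->H->L->C->refl->E->L'->A->R'->D->plug->D
Char 2 ('E'): step: R->2, L=1; E->plug->E->R->G->L->B->refl->G->L'->E->R'->F->plug->G
Char 3 ('E'): step: R->3, L=1; E->plug->E->R->D->L->H->refl->A->L'->B->R'->F->plug->G

G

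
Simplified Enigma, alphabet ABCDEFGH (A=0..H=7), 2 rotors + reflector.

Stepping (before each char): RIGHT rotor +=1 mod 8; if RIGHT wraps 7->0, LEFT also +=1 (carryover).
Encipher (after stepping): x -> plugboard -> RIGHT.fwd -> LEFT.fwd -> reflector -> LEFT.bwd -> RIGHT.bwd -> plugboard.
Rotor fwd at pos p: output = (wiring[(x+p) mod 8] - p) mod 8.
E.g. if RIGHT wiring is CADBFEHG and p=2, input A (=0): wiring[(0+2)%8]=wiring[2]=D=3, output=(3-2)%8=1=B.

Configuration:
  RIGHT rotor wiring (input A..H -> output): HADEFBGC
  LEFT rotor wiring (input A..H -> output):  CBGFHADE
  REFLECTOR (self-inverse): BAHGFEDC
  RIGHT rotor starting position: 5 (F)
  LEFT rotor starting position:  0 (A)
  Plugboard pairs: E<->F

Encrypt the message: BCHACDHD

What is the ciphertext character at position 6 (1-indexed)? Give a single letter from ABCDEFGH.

Char 1 ('B'): step: R->6, L=0; B->plug->B->R->E->L->H->refl->C->L'->A->R'->A->plug->A
Char 2 ('C'): step: R->7, L=0; C->plug->C->R->B->L->B->refl->A->L'->F->R'->E->plug->F
Char 3 ('H'): step: R->0, L->1 (L advanced); H->plug->H->R->C->L->E->refl->F->L'->B->R'->F->plug->E
Char 4 ('A'): step: R->1, L=1; A->plug->A->R->H->L->B->refl->A->L'->A->R'->E->plug->F
Char 5 ('C'): step: R->2, L=1; C->plug->C->R->D->L->G->refl->D->L'->G->R'->H->plug->H
Char 6 ('D'): step: R->3, L=1; D->plug->D->R->D->L->G->refl->D->L'->G->R'->C->plug->C

C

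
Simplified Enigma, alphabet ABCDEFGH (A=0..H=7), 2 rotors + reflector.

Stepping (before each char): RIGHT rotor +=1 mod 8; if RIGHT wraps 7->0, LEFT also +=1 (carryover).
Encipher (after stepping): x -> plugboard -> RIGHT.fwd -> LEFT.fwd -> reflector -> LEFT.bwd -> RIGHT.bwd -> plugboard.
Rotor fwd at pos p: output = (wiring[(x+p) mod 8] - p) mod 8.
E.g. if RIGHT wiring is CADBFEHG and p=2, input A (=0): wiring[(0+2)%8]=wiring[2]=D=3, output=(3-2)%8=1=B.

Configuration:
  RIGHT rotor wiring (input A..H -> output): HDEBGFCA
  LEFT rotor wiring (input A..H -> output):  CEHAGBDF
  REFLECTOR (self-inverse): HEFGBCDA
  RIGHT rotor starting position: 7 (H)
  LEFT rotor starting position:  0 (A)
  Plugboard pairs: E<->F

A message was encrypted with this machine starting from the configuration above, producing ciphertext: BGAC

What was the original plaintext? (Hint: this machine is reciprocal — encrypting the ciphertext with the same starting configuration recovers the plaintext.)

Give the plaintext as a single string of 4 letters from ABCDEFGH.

Answer: EHCE

Derivation:
Char 1 ('B'): step: R->0, L->1 (L advanced); B->plug->B->R->D->L->F->refl->C->L'->F->R'->F->plug->E
Char 2 ('G'): step: R->1, L=1; G->plug->G->R->H->L->B->refl->E->L'->G->R'->H->plug->H
Char 3 ('A'): step: R->2, L=1; A->plug->A->R->C->L->H->refl->A->L'->E->R'->C->plug->C
Char 4 ('C'): step: R->3, L=1; C->plug->C->R->C->L->H->refl->A->L'->E->R'->F->plug->E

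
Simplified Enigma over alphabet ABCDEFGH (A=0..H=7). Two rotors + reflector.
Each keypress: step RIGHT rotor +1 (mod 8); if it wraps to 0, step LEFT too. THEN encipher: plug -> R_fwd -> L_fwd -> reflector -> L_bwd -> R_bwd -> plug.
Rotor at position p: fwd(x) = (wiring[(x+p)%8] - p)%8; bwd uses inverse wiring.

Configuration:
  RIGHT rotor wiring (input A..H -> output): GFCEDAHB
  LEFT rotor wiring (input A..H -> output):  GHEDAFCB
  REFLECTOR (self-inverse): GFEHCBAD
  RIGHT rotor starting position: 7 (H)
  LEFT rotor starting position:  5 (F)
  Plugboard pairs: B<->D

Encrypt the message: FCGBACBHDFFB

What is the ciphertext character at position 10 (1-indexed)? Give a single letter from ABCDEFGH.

Char 1 ('F'): step: R->0, L->6 (L advanced); F->plug->F->R->A->L->E->refl->C->L'->G->R'->A->plug->A
Char 2 ('C'): step: R->1, L=6; C->plug->C->R->D->L->B->refl->F->L'->F->R'->H->plug->H
Char 3 ('G'): step: R->2, L=6; G->plug->G->R->E->L->G->refl->A->L'->C->R'->B->plug->D
Char 4 ('B'): step: R->3, L=6; B->plug->D->R->E->L->G->refl->A->L'->C->R'->G->plug->G
Char 5 ('A'): step: R->4, L=6; A->plug->A->R->H->L->H->refl->D->L'->B->R'->F->plug->F
Char 6 ('C'): step: R->5, L=6; C->plug->C->R->E->L->G->refl->A->L'->C->R'->B->plug->D
Char 7 ('B'): step: R->6, L=6; B->plug->D->R->H->L->H->refl->D->L'->B->R'->A->plug->A
Char 8 ('H'): step: R->7, L=6; H->plug->H->R->A->L->E->refl->C->L'->G->R'->C->plug->C
Char 9 ('D'): step: R->0, L->7 (L advanced); D->plug->B->R->F->L->B->refl->F->L'->D->R'->E->plug->E
Char 10 ('F'): step: R->1, L=7; F->plug->F->R->G->L->G->refl->A->L'->C->R'->D->plug->B

B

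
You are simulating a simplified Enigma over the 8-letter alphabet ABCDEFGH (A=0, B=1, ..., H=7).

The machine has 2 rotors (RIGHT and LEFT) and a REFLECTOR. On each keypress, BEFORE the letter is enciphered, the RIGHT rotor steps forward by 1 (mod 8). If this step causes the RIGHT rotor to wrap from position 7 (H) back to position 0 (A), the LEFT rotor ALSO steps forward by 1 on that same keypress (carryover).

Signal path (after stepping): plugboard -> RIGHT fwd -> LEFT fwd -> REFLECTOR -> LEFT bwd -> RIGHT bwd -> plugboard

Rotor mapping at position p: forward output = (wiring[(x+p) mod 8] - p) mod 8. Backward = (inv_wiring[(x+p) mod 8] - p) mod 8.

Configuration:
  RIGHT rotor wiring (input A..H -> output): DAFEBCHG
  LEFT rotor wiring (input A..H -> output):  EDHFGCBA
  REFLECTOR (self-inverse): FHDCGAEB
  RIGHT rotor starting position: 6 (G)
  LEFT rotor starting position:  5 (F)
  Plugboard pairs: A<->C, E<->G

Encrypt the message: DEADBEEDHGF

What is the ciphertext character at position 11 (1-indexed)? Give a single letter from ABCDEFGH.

Char 1 ('D'): step: R->7, L=5; D->plug->D->R->G->L->A->refl->F->L'->A->R'->H->plug->H
Char 2 ('E'): step: R->0, L->6 (L advanced); E->plug->G->R->H->L->E->refl->G->L'->C->R'->F->plug->F
Char 3 ('A'): step: R->1, L=6; A->plug->C->R->D->L->F->refl->A->L'->G->R'->F->plug->F
Char 4 ('D'): step: R->2, L=6; D->plug->D->R->A->L->D->refl->C->L'->B->R'->G->plug->E
Char 5 ('B'): step: R->3, L=6; B->plug->B->R->G->L->A->refl->F->L'->D->R'->E->plug->G
Char 6 ('E'): step: R->4, L=6; E->plug->G->R->B->L->C->refl->D->L'->A->R'->H->plug->H
Char 7 ('E'): step: R->5, L=6; E->plug->G->R->H->L->E->refl->G->L'->C->R'->B->plug->B
Char 8 ('D'): step: R->6, L=6; D->plug->D->R->C->L->G->refl->E->L'->H->R'->E->plug->G
Char 9 ('H'): step: R->7, L=6; H->plug->H->R->A->L->D->refl->C->L'->B->R'->C->plug->A
Char 10 ('G'): step: R->0, L->7 (L advanced); G->plug->E->R->B->L->F->refl->A->L'->D->R'->A->plug->C
Char 11 ('F'): step: R->1, L=7; F->plug->F->R->G->L->D->refl->C->L'->H->R'->A->plug->C

C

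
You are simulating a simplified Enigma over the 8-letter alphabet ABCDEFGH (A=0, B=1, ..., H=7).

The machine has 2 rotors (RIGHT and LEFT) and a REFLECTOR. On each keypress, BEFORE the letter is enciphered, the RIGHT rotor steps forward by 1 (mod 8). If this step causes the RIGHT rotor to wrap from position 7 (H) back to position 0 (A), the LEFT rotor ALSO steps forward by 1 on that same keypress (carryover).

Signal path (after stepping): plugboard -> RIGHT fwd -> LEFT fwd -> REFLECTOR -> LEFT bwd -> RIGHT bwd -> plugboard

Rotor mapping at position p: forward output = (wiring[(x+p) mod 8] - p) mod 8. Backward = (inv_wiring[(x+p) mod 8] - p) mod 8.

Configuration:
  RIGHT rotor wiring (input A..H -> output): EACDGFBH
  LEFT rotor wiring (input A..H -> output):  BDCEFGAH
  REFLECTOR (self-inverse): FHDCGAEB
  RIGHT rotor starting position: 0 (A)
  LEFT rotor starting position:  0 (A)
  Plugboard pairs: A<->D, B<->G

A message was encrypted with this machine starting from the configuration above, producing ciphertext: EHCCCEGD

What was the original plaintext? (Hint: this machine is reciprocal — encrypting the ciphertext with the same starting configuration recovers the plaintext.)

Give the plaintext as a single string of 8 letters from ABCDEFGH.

Answer: BCFAHCAH

Derivation:
Char 1 ('E'): step: R->1, L=0; E->plug->E->R->E->L->F->refl->A->L'->G->R'->G->plug->B
Char 2 ('H'): step: R->2, L=0; H->plug->H->R->G->L->A->refl->F->L'->E->R'->C->plug->C
Char 3 ('C'): step: R->3, L=0; C->plug->C->R->C->L->C->refl->D->L'->B->R'->F->plug->F
Char 4 ('C'): step: R->4, L=0; C->plug->C->R->F->L->G->refl->E->L'->D->R'->D->plug->A
Char 5 ('C'): step: R->5, L=0; C->plug->C->R->C->L->C->refl->D->L'->B->R'->H->plug->H
Char 6 ('E'): step: R->6, L=0; E->plug->E->R->E->L->F->refl->A->L'->G->R'->C->plug->C
Char 7 ('G'): step: R->7, L=0; G->plug->B->R->F->L->G->refl->E->L'->D->R'->D->plug->A
Char 8 ('D'): step: R->0, L->1 (L advanced); D->plug->A->R->E->L->F->refl->A->L'->H->R'->H->plug->H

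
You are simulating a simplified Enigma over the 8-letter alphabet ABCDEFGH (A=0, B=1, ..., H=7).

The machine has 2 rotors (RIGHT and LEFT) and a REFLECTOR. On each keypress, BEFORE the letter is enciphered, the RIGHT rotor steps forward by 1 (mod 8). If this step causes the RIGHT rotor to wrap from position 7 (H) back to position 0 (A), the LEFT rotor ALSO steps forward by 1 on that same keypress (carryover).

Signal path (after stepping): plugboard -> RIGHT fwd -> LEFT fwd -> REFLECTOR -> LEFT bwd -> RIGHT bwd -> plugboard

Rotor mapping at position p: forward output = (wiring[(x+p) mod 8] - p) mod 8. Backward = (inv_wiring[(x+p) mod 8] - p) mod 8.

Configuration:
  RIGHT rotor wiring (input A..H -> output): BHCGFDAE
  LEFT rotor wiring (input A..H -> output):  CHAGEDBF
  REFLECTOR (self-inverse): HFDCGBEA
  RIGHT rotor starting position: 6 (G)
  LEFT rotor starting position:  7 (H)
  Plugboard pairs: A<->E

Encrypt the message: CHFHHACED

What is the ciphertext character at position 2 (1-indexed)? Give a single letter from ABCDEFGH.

Char 1 ('C'): step: R->7, L=7; C->plug->C->R->A->L->G->refl->E->L'->G->R'->F->plug->F
Char 2 ('H'): step: R->0, L->0 (L advanced); H->plug->H->R->E->L->E->refl->G->L'->D->R'->F->plug->F

F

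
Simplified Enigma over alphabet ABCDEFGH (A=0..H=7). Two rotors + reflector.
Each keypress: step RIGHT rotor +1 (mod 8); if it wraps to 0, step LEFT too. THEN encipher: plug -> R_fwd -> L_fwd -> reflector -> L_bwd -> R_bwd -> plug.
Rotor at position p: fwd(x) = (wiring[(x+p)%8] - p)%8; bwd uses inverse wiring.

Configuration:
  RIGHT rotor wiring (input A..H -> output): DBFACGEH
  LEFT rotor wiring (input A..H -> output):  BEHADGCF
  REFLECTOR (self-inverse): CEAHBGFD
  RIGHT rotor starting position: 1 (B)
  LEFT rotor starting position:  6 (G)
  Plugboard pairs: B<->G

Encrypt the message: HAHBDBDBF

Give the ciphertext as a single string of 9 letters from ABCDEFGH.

Char 1 ('H'): step: R->2, L=6; H->plug->H->R->H->L->A->refl->C->L'->F->R'->F->plug->F
Char 2 ('A'): step: R->3, L=6; A->plug->A->R->F->L->C->refl->A->L'->H->R'->B->plug->G
Char 3 ('H'): step: R->4, L=6; H->plug->H->R->E->L->B->refl->E->L'->A->R'->C->plug->C
Char 4 ('B'): step: R->5, L=6; B->plug->G->R->D->L->G->refl->F->L'->G->R'->D->plug->D
Char 5 ('D'): step: R->6, L=6; D->plug->D->R->D->L->G->refl->F->L'->G->R'->A->plug->A
Char 6 ('B'): step: R->7, L=6; B->plug->G->R->H->L->A->refl->C->L'->F->R'->H->plug->H
Char 7 ('D'): step: R->0, L->7 (L advanced); D->plug->D->R->A->L->G->refl->F->L'->C->R'->E->plug->E
Char 8 ('B'): step: R->1, L=7; B->plug->G->R->G->L->H->refl->D->L'->H->R'->C->plug->C
Char 9 ('F'): step: R->2, L=7; F->plug->F->R->F->L->E->refl->B->L'->E->R'->D->plug->D

Answer: FGCDAHECD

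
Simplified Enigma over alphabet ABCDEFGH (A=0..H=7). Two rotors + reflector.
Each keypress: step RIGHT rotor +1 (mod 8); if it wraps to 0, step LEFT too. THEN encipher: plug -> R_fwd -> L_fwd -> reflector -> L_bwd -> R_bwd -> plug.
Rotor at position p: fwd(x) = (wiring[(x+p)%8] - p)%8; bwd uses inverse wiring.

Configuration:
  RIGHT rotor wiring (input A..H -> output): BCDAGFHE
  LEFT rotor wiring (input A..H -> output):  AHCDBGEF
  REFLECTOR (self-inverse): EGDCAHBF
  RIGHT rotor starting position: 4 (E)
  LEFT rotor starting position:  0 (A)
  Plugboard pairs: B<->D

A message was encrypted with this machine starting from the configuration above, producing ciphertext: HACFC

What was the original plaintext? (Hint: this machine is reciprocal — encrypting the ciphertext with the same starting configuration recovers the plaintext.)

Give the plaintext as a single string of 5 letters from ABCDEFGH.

Answer: CHDDE

Derivation:
Char 1 ('H'): step: R->5, L=0; H->plug->H->R->B->L->H->refl->F->L'->H->R'->C->plug->C
Char 2 ('A'): step: R->6, L=0; A->plug->A->R->B->L->H->refl->F->L'->H->R'->H->plug->H
Char 3 ('C'): step: R->7, L=0; C->plug->C->R->D->L->D->refl->C->L'->C->R'->B->plug->D
Char 4 ('F'): step: R->0, L->1 (L advanced); F->plug->F->R->F->L->D->refl->C->L'->C->R'->B->plug->D
Char 5 ('C'): step: R->1, L=1; C->plug->C->R->H->L->H->refl->F->L'->E->R'->E->plug->E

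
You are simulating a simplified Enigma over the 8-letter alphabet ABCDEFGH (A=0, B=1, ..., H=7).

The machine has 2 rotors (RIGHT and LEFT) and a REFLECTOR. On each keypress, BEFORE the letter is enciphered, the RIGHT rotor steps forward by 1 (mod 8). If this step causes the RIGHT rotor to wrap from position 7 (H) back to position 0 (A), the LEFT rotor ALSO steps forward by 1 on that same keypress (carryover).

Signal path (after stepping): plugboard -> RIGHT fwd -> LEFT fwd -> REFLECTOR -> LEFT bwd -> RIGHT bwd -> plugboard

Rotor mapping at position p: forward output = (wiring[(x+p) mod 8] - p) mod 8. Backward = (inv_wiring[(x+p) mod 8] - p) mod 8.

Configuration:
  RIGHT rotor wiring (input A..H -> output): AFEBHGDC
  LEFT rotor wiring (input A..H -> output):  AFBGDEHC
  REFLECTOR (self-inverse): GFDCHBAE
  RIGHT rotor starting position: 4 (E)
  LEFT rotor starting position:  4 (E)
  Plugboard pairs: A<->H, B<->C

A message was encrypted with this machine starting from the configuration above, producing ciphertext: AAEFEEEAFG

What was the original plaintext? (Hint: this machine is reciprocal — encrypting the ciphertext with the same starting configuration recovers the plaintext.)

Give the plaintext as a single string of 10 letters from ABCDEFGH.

Answer: FCGABACGGF

Derivation:
Char 1 ('A'): step: R->5, L=4; A->plug->H->R->C->L->D->refl->C->L'->H->R'->F->plug->F
Char 2 ('A'): step: R->6, L=4; A->plug->H->R->A->L->H->refl->E->L'->E->R'->B->plug->C
Char 3 ('E'): step: R->7, L=4; E->plug->E->R->C->L->D->refl->C->L'->H->R'->G->plug->G
Char 4 ('F'): step: R->0, L->5 (L advanced); F->plug->F->R->G->L->B->refl->F->L'->C->R'->H->plug->A
Char 5 ('E'): step: R->1, L=5; E->plug->E->R->F->L->E->refl->H->L'->A->R'->C->plug->B
Char 6 ('E'): step: R->2, L=5; E->plug->E->R->B->L->C->refl->D->L'->D->R'->H->plug->A
Char 7 ('E'): step: R->3, L=5; E->plug->E->R->H->L->G->refl->A->L'->E->R'->B->plug->C
Char 8 ('A'): step: R->4, L=5; A->plug->H->R->F->L->E->refl->H->L'->A->R'->G->plug->G
Char 9 ('F'): step: R->5, L=5; F->plug->F->R->H->L->G->refl->A->L'->E->R'->G->plug->G
Char 10 ('G'): step: R->6, L=5; G->plug->G->R->B->L->C->refl->D->L'->D->R'->F->plug->F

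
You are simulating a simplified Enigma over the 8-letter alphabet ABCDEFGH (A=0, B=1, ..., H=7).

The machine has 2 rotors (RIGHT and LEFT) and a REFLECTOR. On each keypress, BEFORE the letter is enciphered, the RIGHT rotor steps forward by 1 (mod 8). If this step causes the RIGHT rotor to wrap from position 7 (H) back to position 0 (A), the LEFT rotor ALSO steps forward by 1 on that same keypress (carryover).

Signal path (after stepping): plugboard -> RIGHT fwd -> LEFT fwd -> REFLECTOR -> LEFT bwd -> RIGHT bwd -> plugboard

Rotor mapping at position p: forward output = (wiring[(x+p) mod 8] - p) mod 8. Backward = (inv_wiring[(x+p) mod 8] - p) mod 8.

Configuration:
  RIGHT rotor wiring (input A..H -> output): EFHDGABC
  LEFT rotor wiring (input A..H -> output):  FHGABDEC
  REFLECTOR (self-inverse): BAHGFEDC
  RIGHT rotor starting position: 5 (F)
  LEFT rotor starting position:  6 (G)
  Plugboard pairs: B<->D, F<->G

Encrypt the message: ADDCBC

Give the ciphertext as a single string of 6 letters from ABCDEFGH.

Char 1 ('A'): step: R->6, L=6; A->plug->A->R->D->L->B->refl->A->L'->E->R'->B->plug->D
Char 2 ('D'): step: R->7, L=6; D->plug->B->R->F->L->C->refl->H->L'->C->R'->H->plug->H
Char 3 ('D'): step: R->0, L->7 (L advanced); D->plug->B->R->F->L->C->refl->H->L'->D->R'->D->plug->B
Char 4 ('C'): step: R->1, L=7; C->plug->C->R->C->L->A->refl->B->L'->E->R'->A->plug->A
Char 5 ('B'): step: R->2, L=7; B->plug->D->R->G->L->E->refl->F->L'->H->R'->E->plug->E
Char 6 ('C'): step: R->3, L=7; C->plug->C->R->F->L->C->refl->H->L'->D->R'->B->plug->D

Answer: DHBAED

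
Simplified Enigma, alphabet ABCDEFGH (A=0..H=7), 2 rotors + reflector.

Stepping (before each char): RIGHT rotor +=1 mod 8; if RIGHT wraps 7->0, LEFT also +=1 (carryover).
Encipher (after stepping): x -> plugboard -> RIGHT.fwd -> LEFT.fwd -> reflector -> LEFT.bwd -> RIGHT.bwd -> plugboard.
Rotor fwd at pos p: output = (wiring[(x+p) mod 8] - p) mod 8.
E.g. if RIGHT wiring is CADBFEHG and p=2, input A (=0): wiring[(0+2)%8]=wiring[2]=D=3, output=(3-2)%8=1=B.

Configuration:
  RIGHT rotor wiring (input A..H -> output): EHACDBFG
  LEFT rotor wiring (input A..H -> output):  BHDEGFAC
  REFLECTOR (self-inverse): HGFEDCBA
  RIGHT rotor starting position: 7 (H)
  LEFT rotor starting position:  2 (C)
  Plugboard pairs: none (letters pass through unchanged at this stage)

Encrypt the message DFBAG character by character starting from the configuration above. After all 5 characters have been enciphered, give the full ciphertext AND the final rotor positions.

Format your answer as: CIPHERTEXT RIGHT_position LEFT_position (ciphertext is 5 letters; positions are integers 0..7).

Char 1 ('D'): step: R->0, L->3 (L advanced); D->plug->D->R->C->L->C->refl->F->L'->D->R'->E->plug->E
Char 2 ('F'): step: R->1, L=3; F->plug->F->R->E->L->H->refl->A->L'->H->R'->B->plug->B
Char 3 ('B'): step: R->2, L=3; B->plug->B->R->A->L->B->refl->G->L'->F->R'->H->plug->H
Char 4 ('A'): step: R->3, L=3; A->plug->A->R->H->L->A->refl->H->L'->E->R'->G->plug->G
Char 5 ('G'): step: R->4, L=3; G->plug->G->R->E->L->H->refl->A->L'->H->R'->A->plug->A
Final: ciphertext=EBHGA, RIGHT=4, LEFT=3

Answer: EBHGA 4 3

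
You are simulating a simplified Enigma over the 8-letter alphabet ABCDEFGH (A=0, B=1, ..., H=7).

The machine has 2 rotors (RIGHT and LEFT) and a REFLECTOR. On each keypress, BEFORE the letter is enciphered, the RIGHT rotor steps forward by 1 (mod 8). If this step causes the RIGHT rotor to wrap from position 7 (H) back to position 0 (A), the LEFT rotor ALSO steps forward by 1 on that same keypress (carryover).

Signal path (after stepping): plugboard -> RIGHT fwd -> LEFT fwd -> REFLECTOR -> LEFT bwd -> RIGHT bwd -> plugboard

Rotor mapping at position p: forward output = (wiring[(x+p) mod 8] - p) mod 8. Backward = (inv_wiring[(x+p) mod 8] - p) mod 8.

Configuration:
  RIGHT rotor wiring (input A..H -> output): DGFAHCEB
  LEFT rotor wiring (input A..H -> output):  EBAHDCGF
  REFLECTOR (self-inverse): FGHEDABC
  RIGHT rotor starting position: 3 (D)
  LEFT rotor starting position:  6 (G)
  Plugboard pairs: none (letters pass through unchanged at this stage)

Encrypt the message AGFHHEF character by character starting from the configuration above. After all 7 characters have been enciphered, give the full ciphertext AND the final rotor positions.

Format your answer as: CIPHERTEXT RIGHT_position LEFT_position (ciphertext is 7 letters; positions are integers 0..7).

Char 1 ('A'): step: R->4, L=6; A->plug->A->R->D->L->D->refl->E->L'->H->R'->E->plug->E
Char 2 ('G'): step: R->5, L=6; G->plug->G->R->D->L->D->refl->E->L'->H->R'->B->plug->B
Char 3 ('F'): step: R->6, L=6; F->plug->F->R->C->L->G->refl->B->L'->F->R'->C->plug->C
Char 4 ('H'): step: R->7, L=6; H->plug->H->R->F->L->B->refl->G->L'->C->R'->A->plug->A
Char 5 ('H'): step: R->0, L->7 (L advanced); H->plug->H->R->B->L->F->refl->A->L'->E->R'->G->plug->G
Char 6 ('E'): step: R->1, L=7; E->plug->E->R->B->L->F->refl->A->L'->E->R'->B->plug->B
Char 7 ('F'): step: R->2, L=7; F->plug->F->R->H->L->H->refl->C->L'->C->R'->E->plug->E
Final: ciphertext=EBCAGBE, RIGHT=2, LEFT=7

Answer: EBCAGBE 2 7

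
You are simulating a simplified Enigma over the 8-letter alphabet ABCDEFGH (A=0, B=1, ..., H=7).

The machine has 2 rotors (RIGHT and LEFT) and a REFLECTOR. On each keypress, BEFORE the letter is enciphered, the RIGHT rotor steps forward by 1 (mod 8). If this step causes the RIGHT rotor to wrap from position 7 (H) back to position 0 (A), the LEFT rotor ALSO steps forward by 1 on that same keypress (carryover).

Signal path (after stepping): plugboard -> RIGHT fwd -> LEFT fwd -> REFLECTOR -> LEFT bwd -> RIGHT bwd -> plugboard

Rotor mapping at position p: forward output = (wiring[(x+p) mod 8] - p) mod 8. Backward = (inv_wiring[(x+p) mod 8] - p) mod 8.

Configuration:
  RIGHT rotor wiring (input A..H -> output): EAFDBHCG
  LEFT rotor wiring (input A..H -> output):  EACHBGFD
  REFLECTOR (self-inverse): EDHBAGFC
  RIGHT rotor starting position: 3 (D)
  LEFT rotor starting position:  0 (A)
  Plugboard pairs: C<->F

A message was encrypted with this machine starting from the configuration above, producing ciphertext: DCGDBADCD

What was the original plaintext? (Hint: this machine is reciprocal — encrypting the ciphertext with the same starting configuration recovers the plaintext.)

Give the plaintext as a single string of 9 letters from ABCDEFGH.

Char 1 ('D'): step: R->4, L=0; D->plug->D->R->C->L->C->refl->H->L'->D->R'->B->plug->B
Char 2 ('C'): step: R->5, L=0; C->plug->F->R->A->L->E->refl->A->L'->B->R'->C->plug->F
Char 3 ('G'): step: R->6, L=0; G->plug->G->R->D->L->H->refl->C->L'->C->R'->D->plug->D
Char 4 ('D'): step: R->7, L=0; D->plug->D->R->G->L->F->refl->G->L'->F->R'->B->plug->B
Char 5 ('B'): step: R->0, L->1 (L advanced); B->plug->B->R->A->L->H->refl->C->L'->G->R'->H->plug->H
Char 6 ('A'): step: R->1, L=1; A->plug->A->R->H->L->D->refl->B->L'->B->R'->F->plug->C
Char 7 ('D'): step: R->2, L=1; D->plug->D->R->F->L->E->refl->A->L'->D->R'->A->plug->A
Char 8 ('C'): step: R->3, L=1; C->plug->F->R->B->L->B->refl->D->L'->H->R'->D->plug->D
Char 9 ('D'): step: R->4, L=1; D->plug->D->R->C->L->G->refl->F->L'->E->R'->F->plug->C

Answer: BFDBHCADC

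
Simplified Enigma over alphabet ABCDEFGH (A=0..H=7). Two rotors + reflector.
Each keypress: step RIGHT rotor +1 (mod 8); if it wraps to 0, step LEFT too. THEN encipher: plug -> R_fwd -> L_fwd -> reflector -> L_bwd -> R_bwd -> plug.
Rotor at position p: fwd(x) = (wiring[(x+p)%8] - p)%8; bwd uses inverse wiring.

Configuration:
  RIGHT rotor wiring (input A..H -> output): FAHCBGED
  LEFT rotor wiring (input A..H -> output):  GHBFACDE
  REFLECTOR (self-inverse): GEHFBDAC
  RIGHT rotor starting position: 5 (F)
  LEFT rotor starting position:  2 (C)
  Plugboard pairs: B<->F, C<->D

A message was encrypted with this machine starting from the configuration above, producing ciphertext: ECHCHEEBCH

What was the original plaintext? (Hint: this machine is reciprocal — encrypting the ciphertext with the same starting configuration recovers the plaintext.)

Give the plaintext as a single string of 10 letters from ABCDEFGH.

Answer: DHDGCBACHD

Derivation:
Char 1 ('E'): step: R->6, L=2; E->plug->E->R->B->L->D->refl->F->L'->H->R'->C->plug->D
Char 2 ('C'): step: R->7, L=2; C->plug->D->R->A->L->H->refl->C->L'->F->R'->H->plug->H
Char 3 ('H'): step: R->0, L->3 (L advanced); H->plug->H->R->D->L->A->refl->G->L'->H->R'->C->plug->D
Char 4 ('C'): step: R->1, L=3; C->plug->D->R->A->L->C->refl->H->L'->C->R'->G->plug->G
Char 5 ('H'): step: R->2, L=3; H->plug->H->R->G->L->E->refl->B->L'->E->R'->D->plug->C
Char 6 ('E'): step: R->3, L=3; E->plug->E->R->A->L->C->refl->H->L'->C->R'->F->plug->B
Char 7 ('E'): step: R->4, L=3; E->plug->E->R->B->L->F->refl->D->L'->F->R'->A->plug->A
Char 8 ('B'): step: R->5, L=3; B->plug->F->R->C->L->H->refl->C->L'->A->R'->D->plug->C
Char 9 ('C'): step: R->6, L=3; C->plug->D->R->C->L->H->refl->C->L'->A->R'->H->plug->H
Char 10 ('H'): step: R->7, L=3; H->plug->H->R->F->L->D->refl->F->L'->B->R'->C->plug->D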